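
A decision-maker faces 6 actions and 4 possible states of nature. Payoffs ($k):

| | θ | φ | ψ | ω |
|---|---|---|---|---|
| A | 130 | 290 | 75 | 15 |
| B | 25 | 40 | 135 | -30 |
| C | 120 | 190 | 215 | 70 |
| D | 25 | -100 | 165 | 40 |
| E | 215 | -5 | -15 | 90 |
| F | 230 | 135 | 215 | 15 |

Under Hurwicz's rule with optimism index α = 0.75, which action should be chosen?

A

A: 0.75·290 + 0.25·15 = 221.25
B: 0.75·135 + 0.25·(-30) = 93.75
C: 0.75·215 + 0.25·70 = 178.75
D: 0.75·165 + 0.25·(-100) = 98.75
E: 0.75·215 + 0.25·(-15) = 157.5
F: 0.75·230 + 0.25·15 = 176.25
Highest Hurwicz score = 221.25 → A.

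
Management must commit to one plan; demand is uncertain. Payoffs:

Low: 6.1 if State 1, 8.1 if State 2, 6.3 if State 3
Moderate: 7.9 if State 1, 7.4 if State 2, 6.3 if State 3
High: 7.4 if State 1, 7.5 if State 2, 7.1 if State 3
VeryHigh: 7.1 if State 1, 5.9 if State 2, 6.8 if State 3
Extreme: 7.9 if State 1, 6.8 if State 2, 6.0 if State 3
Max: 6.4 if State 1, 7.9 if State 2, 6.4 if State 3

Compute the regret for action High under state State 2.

Best payoff under State 2 is 8.1.
Regret = 8.1 − 7.5 = 0.6.

0.6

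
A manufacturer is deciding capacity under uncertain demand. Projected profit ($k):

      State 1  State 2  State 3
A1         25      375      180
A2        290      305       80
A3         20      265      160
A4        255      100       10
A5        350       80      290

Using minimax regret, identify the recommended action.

Column bests: State 1=350, State 2=375, State 3=290.
A1 regrets: 325, 0, 110 → max 325
A2 regrets: 60, 70, 210 → max 210
A3 regrets: 330, 110, 130 → max 330
A4 regrets: 95, 275, 280 → max 280
A5 regrets: 0, 295, 0 → max 295
Smallest max regret = 210 → A2.

A2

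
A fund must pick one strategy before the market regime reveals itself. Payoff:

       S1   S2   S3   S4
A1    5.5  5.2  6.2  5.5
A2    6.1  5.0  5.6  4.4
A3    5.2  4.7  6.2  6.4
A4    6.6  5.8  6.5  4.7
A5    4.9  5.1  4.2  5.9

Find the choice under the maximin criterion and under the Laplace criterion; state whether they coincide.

Row minima: A1=5.2, A2=4.4, A3=4.7, A4=4.7, A5=4.2
Best worst-case = 5.2 → A1.
Row averages: A1=5.6, A2=5.275, A3=5.625, A4=5.9, A5=5.025
Highest average = 5.9 → A4.

maximin → A1; laplace → A4 (disagree)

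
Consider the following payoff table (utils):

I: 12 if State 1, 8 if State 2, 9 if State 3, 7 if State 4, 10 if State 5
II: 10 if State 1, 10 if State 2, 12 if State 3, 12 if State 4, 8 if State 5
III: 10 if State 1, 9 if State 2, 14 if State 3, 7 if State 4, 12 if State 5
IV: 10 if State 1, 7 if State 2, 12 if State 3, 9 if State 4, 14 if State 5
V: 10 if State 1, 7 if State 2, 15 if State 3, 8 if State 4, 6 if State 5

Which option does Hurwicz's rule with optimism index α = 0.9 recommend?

I: 0.9·12 + 0.1·7 = 11.5
II: 0.9·12 + 0.1·8 = 11.6
III: 0.9·14 + 0.1·7 = 13.3
IV: 0.9·14 + 0.1·7 = 13.3
V: 0.9·15 + 0.1·6 = 14.1
Highest Hurwicz score = 14.1 → V.

V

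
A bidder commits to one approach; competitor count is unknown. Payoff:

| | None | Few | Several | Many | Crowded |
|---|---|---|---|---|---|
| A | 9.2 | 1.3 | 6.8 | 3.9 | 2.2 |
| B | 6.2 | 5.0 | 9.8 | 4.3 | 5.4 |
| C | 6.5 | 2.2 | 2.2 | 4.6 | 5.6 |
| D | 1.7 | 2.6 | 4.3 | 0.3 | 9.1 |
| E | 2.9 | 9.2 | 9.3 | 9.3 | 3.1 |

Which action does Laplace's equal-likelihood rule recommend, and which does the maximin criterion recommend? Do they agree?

laplace → E; maximin → B (disagree)

Row averages: A=4.68, B=6.14, C=4.22, D=3.6, E=6.76
Highest average = 6.76 → E.
Row minima: A=1.3, B=4.3, C=2.2, D=0.3, E=2.9
Best worst-case = 4.3 → B.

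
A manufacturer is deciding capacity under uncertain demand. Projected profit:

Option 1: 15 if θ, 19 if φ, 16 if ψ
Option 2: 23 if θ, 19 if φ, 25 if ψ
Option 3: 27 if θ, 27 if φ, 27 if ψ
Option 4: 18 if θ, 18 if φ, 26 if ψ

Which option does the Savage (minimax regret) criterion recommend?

Column bests: θ=27, φ=27, ψ=27.
Option 1 regrets: 12, 8, 11 → max 12
Option 2 regrets: 4, 8, 2 → max 8
Option 3 regrets: 0, 0, 0 → max 0
Option 4 regrets: 9, 9, 1 → max 9
Smallest max regret = 0 → Option 3.

Option 3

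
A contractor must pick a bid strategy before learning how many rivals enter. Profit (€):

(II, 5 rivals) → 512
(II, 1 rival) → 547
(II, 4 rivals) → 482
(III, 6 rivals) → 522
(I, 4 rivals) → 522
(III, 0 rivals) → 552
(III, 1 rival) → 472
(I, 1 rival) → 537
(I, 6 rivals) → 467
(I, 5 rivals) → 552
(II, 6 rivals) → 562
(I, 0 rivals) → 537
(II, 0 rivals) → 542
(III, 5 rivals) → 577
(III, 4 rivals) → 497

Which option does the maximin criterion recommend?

II

Row minima: I=467, II=482, III=472
Best worst-case = 482 → II.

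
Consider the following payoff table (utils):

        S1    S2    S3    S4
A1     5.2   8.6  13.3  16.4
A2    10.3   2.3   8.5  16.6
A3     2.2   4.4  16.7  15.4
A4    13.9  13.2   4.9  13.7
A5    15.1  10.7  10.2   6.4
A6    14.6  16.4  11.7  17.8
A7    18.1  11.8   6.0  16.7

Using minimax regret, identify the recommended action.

Column bests: S1=18.1, S2=16.4, S3=16.7, S4=17.8.
A1 regrets: 12.9, 7.8, 3.4, 1.4 → max 12.9
A2 regrets: 7.8, 14.1, 8.2, 1.2 → max 14.1
A3 regrets: 15.9, 12.0, 0.0, 2.4 → max 15.9
A4 regrets: 4.2, 3.2, 11.8, 4.1 → max 11.8
A5 regrets: 3.0, 5.7, 6.5, 11.4 → max 11.4
A6 regrets: 3.5, 0.0, 5.0, 0.0 → max 5.0
A7 regrets: 0.0, 4.6, 10.7, 1.1 → max 10.7
Smallest max regret = 5.0 → A6.

A6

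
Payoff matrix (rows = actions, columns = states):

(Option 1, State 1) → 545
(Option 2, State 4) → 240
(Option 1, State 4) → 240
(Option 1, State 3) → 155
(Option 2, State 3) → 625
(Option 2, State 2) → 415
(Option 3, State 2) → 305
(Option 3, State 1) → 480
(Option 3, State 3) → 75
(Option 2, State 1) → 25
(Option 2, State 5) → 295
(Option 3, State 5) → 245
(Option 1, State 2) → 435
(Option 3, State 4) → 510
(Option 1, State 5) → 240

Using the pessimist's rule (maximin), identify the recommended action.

Row minima: Option 1=155, Option 2=25, Option 3=75
Best worst-case = 155 → Option 1.

Option 1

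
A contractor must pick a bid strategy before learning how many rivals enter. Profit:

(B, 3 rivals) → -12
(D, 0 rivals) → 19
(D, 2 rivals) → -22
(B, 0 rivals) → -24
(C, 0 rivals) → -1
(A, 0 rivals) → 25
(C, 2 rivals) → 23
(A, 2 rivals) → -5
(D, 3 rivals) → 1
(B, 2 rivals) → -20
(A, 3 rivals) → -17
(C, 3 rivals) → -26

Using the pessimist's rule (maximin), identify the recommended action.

A

Row minima: A=-17, B=-24, C=-26, D=-22
Best worst-case = -17 → A.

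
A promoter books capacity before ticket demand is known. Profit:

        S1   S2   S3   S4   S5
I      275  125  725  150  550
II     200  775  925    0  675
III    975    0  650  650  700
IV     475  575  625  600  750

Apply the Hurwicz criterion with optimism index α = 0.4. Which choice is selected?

IV

I: 0.4·725 + 0.6·125 = 365
II: 0.4·925 + 0.6·0 = 370
III: 0.4·975 + 0.6·0 = 390
IV: 0.4·750 + 0.6·475 = 585
Highest Hurwicz score = 585 → IV.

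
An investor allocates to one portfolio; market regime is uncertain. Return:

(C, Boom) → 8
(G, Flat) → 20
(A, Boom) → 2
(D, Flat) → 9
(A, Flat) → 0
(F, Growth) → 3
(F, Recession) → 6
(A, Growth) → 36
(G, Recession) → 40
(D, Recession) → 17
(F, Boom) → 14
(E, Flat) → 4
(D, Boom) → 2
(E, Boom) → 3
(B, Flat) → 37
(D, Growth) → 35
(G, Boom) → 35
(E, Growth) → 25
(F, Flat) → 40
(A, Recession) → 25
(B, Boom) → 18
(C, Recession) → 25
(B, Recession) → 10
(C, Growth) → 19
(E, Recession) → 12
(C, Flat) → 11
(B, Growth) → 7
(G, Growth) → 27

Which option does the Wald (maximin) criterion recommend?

G

Row minima: A=0, B=7, C=8, D=2, E=3, F=3, G=20
Best worst-case = 20 → G.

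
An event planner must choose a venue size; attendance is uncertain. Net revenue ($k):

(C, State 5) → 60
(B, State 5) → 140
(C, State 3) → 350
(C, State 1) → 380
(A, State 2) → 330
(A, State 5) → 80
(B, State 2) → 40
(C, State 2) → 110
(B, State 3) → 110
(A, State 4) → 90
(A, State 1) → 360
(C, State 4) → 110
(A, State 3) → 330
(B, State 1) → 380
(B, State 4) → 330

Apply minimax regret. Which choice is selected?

Column bests: State 1=380, State 2=330, State 3=350, State 4=330, State 5=140.
A regrets: 20, 0, 20, 240, 60 → max 240
B regrets: 0, 290, 240, 0, 0 → max 290
C regrets: 0, 220, 0, 220, 80 → max 220
Smallest max regret = 220 → C.

C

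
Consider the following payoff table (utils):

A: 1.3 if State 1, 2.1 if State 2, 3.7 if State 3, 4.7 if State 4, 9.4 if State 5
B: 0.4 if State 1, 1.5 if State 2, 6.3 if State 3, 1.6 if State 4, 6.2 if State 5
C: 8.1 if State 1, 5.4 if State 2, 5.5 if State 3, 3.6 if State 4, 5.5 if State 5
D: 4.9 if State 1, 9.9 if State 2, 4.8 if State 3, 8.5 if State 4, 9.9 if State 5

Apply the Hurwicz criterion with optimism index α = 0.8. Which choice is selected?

A: 0.8·9.4 + 0.2·1.3 = 7.78
B: 0.8·6.3 + 0.2·0.4 = 5.12
C: 0.8·8.1 + 0.2·3.6 = 7.2
D: 0.8·9.9 + 0.2·4.8 = 8.88
Highest Hurwicz score = 8.88 → D.

D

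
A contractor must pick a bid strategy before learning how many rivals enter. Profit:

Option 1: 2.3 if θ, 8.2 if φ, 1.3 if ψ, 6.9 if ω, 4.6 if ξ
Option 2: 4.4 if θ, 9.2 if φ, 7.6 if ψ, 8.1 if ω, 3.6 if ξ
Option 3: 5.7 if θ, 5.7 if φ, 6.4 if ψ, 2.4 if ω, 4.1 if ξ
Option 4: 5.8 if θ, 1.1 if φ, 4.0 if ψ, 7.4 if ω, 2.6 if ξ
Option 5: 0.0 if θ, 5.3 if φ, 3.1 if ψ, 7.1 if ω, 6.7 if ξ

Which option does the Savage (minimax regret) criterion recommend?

Option 2

Column bests: θ=5.8, φ=9.2, ψ=7.6, ω=8.1, ξ=6.7.
Option 1 regrets: 3.5, 1.0, 6.3, 1.2, 2.1 → max 6.3
Option 2 regrets: 1.4, 0.0, 0.0, 0.0, 3.1 → max 3.1
Option 3 regrets: 0.1, 3.5, 1.2, 5.7, 2.6 → max 5.7
Option 4 regrets: 0.0, 8.1, 3.6, 0.7, 4.1 → max 8.1
Option 5 regrets: 5.8, 3.9, 4.5, 1.0, 0.0 → max 5.8
Smallest max regret = 3.1 → Option 2.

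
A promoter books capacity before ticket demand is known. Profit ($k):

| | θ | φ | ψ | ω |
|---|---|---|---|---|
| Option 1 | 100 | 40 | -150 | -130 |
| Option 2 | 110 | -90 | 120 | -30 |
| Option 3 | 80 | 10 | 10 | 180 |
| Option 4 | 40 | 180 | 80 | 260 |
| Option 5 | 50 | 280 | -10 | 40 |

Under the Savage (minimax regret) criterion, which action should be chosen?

Column bests: θ=110, φ=280, ψ=120, ω=260.
Option 1 regrets: 10, 240, 270, 390 → max 390
Option 2 regrets: 0, 370, 0, 290 → max 370
Option 3 regrets: 30, 270, 110, 80 → max 270
Option 4 regrets: 70, 100, 40, 0 → max 100
Option 5 regrets: 60, 0, 130, 220 → max 220
Smallest max regret = 100 → Option 4.

Option 4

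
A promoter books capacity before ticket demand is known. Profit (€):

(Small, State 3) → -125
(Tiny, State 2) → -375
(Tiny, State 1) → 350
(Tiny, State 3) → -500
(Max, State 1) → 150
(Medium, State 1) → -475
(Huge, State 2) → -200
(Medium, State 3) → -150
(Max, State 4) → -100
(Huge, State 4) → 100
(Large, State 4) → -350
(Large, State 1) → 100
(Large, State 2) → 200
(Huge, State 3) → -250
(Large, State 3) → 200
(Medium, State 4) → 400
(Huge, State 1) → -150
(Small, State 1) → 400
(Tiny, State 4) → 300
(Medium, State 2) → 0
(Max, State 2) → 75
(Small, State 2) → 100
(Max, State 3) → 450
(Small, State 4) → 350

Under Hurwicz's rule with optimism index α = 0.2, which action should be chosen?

Tiny: 0.2·350 + 0.8·(-500) = -330
Small: 0.2·400 + 0.8·(-125) = -20
Medium: 0.2·400 + 0.8·(-475) = -300
Large: 0.2·200 + 0.8·(-350) = -240
Huge: 0.2·100 + 0.8·(-250) = -180
Max: 0.2·450 + 0.8·(-100) = 10
Highest Hurwicz score = 10 → Max.

Max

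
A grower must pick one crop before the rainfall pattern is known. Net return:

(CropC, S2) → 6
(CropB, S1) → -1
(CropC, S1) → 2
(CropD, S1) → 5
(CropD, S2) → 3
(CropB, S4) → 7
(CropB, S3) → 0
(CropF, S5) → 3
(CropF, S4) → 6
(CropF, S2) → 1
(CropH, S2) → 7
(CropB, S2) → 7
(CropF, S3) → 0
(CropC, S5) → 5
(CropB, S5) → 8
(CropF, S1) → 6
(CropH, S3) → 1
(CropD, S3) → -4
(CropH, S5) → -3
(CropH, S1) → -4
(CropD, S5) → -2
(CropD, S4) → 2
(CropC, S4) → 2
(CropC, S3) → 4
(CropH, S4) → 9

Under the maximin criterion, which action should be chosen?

CropC

Row minima: CropC=2, CropD=-4, CropH=-4, CropB=-1, CropF=0
Best worst-case = 2 → CropC.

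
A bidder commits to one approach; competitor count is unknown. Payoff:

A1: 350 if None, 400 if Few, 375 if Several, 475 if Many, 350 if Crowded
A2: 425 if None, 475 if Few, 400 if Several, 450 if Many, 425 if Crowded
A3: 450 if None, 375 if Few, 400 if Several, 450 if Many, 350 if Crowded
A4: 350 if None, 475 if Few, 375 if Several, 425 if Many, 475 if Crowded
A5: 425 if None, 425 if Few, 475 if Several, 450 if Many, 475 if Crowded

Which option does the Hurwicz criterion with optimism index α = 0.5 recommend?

A5

A1: 0.5·475 + 0.5·350 = 412.5
A2: 0.5·475 + 0.5·400 = 437.5
A3: 0.5·450 + 0.5·350 = 400
A4: 0.5·475 + 0.5·350 = 412.5
A5: 0.5·475 + 0.5·425 = 450
Highest Hurwicz score = 450 → A5.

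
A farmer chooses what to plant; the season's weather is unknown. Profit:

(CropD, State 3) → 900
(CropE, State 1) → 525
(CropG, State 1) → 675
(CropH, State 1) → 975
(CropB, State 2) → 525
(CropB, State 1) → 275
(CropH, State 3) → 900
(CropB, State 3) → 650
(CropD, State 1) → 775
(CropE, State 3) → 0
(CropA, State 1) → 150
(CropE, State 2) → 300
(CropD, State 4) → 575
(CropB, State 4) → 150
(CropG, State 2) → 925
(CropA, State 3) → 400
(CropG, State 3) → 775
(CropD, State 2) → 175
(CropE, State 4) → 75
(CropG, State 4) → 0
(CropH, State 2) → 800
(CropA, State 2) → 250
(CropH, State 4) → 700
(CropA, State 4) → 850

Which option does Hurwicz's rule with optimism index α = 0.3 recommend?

CropA: 0.3·850 + 0.7·150 = 360
CropG: 0.3·925 + 0.7·0 = 277.5
CropD: 0.3·900 + 0.7·175 = 392.5
CropH: 0.3·975 + 0.7·700 = 782.5
CropB: 0.3·650 + 0.7·150 = 300
CropE: 0.3·525 + 0.7·0 = 157.5
Highest Hurwicz score = 782.5 → CropH.

CropH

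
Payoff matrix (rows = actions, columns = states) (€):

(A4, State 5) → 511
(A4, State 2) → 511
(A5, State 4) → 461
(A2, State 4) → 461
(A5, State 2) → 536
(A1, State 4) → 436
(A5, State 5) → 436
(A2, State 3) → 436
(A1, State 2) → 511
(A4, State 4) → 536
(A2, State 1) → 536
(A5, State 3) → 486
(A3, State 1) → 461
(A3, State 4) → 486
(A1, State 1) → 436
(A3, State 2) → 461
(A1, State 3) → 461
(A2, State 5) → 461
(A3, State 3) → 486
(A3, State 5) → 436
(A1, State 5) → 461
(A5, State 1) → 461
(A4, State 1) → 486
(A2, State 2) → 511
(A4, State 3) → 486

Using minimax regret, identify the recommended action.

A4

Column bests: State 1=536, State 2=536, State 3=486, State 4=536, State 5=511.
A1 regrets: 100, 25, 25, 100, 50 → max 100
A2 regrets: 0, 25, 50, 75, 50 → max 75
A3 regrets: 75, 75, 0, 50, 75 → max 75
A4 regrets: 50, 25, 0, 0, 0 → max 50
A5 regrets: 75, 0, 0, 75, 75 → max 75
Smallest max regret = 50 → A4.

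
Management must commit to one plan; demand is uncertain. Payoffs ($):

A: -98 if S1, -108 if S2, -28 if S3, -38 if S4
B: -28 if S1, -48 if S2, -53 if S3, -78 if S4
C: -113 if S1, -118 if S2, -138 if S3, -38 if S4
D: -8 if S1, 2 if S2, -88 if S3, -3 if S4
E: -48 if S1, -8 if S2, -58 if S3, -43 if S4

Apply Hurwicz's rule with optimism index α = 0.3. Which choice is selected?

A: 0.3·(-28) + 0.7·(-108) = -84
B: 0.3·(-28) + 0.7·(-78) = -63
C: 0.3·(-38) + 0.7·(-138) = -108
D: 0.3·2 + 0.7·(-88) = -61
E: 0.3·(-8) + 0.7·(-58) = -43
Highest Hurwicz score = -43 → E.

E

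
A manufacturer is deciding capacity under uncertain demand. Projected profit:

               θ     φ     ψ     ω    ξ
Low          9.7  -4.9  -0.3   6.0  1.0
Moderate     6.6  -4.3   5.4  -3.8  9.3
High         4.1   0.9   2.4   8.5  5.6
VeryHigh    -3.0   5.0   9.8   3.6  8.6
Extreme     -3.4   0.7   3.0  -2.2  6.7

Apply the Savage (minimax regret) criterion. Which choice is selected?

High

Column bests: θ=9.7, φ=5.0, ψ=9.8, ω=8.5, ξ=9.3.
Low regrets: 0.0, 9.9, 10.1, 2.5, 8.3 → max 10.1
Moderate regrets: 3.1, 9.3, 4.4, 12.3, 0.0 → max 12.3
High regrets: 5.6, 4.1, 7.4, 0.0, 3.7 → max 7.4
VeryHigh regrets: 12.7, 0.0, 0.0, 4.9, 0.7 → max 12.7
Extreme regrets: 13.1, 4.3, 6.8, 10.7, 2.6 → max 13.1
Smallest max regret = 7.4 → High.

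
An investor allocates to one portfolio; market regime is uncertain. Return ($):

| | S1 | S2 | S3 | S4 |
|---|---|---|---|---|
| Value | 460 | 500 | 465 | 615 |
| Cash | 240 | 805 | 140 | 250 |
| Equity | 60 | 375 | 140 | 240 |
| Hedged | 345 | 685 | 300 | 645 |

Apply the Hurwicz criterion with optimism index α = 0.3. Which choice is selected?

Value

Value: 0.3·615 + 0.7·460 = 506.5
Cash: 0.3·805 + 0.7·140 = 339.5
Equity: 0.3·375 + 0.7·60 = 154.5
Hedged: 0.3·685 + 0.7·300 = 415.5
Highest Hurwicz score = 506.5 → Value.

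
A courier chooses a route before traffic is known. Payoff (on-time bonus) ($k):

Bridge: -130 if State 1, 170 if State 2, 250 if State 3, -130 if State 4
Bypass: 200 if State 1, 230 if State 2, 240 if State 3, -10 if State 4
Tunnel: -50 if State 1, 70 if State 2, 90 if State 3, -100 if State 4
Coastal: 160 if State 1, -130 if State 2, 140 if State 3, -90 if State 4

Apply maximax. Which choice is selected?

Bridge

Row maxima: Bridge=250, Bypass=240, Tunnel=90, Coastal=160
Best best-case = 250 → Bridge.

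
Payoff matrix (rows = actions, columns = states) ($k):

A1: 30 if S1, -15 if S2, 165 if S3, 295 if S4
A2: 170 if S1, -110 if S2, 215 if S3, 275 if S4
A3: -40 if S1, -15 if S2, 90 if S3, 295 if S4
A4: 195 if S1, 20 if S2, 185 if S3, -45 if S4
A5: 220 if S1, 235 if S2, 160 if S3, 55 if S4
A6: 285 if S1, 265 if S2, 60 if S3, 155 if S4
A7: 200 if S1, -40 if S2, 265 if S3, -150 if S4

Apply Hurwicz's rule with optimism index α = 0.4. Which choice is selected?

A1: 0.4·295 + 0.6·(-15) = 109
A2: 0.4·275 + 0.6·(-110) = 44
A3: 0.4·295 + 0.6·(-40) = 94
A4: 0.4·195 + 0.6·(-45) = 51
A5: 0.4·235 + 0.6·55 = 127
A6: 0.4·285 + 0.6·60 = 150
A7: 0.4·265 + 0.6·(-150) = 16
Highest Hurwicz score = 150 → A6.

A6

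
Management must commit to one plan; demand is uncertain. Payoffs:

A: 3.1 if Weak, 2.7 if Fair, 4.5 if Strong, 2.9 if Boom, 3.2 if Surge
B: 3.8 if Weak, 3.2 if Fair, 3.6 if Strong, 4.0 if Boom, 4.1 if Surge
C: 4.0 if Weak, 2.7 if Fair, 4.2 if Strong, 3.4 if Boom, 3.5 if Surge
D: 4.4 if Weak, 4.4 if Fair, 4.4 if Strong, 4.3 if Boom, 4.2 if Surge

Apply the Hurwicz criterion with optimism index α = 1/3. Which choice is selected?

A: 1/3·4.5 + 2/3·2.7 = 3.3
B: 1/3·4.1 + 2/3·3.2 = 3.5
C: 1/3·4.2 + 2/3·2.7 = 3.2
D: 1/3·4.4 + 2/3·4.2 = 64/15
Highest Hurwicz score = 64/15 → D.

D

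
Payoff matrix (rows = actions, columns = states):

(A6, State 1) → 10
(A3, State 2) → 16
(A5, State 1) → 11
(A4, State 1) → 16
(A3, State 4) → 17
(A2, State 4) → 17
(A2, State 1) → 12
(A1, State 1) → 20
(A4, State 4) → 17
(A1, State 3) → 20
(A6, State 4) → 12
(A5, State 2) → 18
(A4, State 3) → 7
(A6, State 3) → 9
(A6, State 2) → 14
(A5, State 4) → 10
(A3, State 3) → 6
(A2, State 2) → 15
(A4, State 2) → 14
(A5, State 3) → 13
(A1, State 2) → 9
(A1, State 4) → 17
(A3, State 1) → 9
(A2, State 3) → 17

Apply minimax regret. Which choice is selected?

Column bests: State 1=20, State 2=18, State 3=20, State 4=17.
A1 regrets: 0, 9, 0, 0 → max 9
A2 regrets: 8, 3, 3, 0 → max 8
A3 regrets: 11, 2, 14, 0 → max 14
A4 regrets: 4, 4, 13, 0 → max 13
A5 regrets: 9, 0, 7, 7 → max 9
A6 regrets: 10, 4, 11, 5 → max 11
Smallest max regret = 8 → A2.

A2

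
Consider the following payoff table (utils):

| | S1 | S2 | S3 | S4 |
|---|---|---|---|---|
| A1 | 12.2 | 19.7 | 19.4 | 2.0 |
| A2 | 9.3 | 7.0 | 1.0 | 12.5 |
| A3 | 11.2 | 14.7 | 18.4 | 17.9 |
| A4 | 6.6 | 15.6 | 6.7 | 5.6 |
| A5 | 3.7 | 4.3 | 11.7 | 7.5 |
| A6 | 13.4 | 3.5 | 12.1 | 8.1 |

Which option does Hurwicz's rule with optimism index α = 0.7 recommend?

A3

A1: 0.7·19.7 + 0.3·2.0 = 14.39
A2: 0.7·12.5 + 0.3·1.0 = 9.05
A3: 0.7·18.4 + 0.3·11.2 = 16.24
A4: 0.7·15.6 + 0.3·5.6 = 12.6
A5: 0.7·11.7 + 0.3·3.7 = 9.3
A6: 0.7·13.4 + 0.3·3.5 = 10.43
Highest Hurwicz score = 16.24 → A3.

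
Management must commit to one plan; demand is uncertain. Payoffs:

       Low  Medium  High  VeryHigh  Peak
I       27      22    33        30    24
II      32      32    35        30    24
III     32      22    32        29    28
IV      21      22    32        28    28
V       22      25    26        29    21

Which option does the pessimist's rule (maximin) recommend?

II

Row minima: I=22, II=24, III=22, IV=21, V=21
Best worst-case = 24 → II.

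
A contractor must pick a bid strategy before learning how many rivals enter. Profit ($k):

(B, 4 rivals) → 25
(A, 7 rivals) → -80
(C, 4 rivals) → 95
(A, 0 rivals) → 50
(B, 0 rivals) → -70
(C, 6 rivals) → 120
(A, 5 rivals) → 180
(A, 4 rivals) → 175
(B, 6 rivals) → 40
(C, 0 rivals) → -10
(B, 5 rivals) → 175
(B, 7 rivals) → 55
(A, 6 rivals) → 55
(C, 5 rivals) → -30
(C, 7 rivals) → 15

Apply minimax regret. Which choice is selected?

A

Column bests: 0 rivals=50, 4 rivals=175, 5 rivals=180, 6 rivals=120, 7 rivals=55.
A regrets: 0, 0, 0, 65, 135 → max 135
B regrets: 120, 150, 5, 80, 0 → max 150
C regrets: 60, 80, 210, 0, 40 → max 210
Smallest max regret = 135 → A.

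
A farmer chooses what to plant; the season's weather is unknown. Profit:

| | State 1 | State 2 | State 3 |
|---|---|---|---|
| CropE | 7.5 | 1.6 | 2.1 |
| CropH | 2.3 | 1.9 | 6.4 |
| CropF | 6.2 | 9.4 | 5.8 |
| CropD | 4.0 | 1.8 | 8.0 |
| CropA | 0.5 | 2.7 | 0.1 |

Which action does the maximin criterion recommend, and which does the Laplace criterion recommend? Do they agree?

Row minima: CropE=1.6, CropH=1.9, CropF=5.8, CropD=1.8, CropA=0.1
Best worst-case = 5.8 → CropF.
Row averages: CropE=56/15, CropH=53/15, CropF=107/15, CropD=4.6, CropA=1.1
Highest average = 107/15 → CropF.

maximin → CropF; laplace → CropF (agree)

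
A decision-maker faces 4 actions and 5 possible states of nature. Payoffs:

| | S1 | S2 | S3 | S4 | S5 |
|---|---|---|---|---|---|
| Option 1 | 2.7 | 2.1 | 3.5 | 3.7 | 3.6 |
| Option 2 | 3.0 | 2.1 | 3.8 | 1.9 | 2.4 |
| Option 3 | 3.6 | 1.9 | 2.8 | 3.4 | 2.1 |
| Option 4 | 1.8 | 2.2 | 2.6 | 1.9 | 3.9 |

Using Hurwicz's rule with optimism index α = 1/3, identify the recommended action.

Option 1

Option 1: 1/3·3.7 + 2/3·2.1 = 79/30
Option 2: 1/3·3.8 + 2/3·1.9 = 38/15
Option 3: 1/3·3.6 + 2/3·1.9 = 37/15
Option 4: 1/3·3.9 + 2/3·1.8 = 2.5
Highest Hurwicz score = 79/30 → Option 1.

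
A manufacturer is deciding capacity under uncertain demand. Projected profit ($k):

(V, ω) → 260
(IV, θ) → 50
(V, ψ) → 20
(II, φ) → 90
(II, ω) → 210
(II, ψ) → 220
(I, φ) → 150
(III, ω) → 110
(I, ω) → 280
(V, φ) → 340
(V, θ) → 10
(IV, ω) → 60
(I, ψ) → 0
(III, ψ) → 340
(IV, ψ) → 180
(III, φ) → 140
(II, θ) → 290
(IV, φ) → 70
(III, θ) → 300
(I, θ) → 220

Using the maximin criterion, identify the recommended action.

III

Row minima: I=0, II=90, III=110, IV=50, V=10
Best worst-case = 110 → III.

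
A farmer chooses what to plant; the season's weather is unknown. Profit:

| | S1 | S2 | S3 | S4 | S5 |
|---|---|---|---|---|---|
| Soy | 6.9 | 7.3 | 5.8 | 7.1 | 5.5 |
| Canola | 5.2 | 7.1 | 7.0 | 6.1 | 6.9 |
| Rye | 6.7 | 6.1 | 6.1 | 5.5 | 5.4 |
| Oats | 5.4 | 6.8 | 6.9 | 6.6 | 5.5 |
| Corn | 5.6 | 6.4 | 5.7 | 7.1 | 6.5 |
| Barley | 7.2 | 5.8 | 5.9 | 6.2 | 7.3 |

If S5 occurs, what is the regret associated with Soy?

1.8

Best payoff under S5 is 7.3.
Regret = 7.3 − 5.5 = 1.8.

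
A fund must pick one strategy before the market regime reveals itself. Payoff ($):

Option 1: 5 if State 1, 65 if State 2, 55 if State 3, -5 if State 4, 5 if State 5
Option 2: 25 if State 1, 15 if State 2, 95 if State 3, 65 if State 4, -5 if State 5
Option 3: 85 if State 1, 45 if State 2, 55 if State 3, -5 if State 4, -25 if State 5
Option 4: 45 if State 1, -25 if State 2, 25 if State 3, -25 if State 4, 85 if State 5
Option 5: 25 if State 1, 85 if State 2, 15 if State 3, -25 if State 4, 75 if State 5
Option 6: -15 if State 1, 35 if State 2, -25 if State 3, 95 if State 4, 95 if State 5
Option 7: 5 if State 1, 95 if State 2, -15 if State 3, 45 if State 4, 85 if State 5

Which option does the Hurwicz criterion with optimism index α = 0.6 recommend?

Option 1: 0.6·65 + 0.4·(-5) = 37
Option 2: 0.6·95 + 0.4·(-5) = 55
Option 3: 0.6·85 + 0.4·(-25) = 41
Option 4: 0.6·85 + 0.4·(-25) = 41
Option 5: 0.6·85 + 0.4·(-25) = 41
Option 6: 0.6·95 + 0.4·(-25) = 47
Option 7: 0.6·95 + 0.4·(-15) = 51
Highest Hurwicz score = 55 → Option 2.

Option 2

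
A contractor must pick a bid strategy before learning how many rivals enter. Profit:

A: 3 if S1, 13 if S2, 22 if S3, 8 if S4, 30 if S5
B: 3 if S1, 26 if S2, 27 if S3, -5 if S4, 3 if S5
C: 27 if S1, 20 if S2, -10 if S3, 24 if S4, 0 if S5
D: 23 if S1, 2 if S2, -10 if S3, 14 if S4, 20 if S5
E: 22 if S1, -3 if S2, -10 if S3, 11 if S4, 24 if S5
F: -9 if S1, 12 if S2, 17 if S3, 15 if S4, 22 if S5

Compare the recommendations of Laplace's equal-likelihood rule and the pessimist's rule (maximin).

laplace → A; maximin → A (agree)

Row averages: A=15.2, B=10.8, C=12.2, D=9.8, E=8.8, F=11.4
Highest average = 15.2 → A.
Row minima: A=3, B=-5, C=-10, D=-10, E=-10, F=-9
Best worst-case = 3 → A.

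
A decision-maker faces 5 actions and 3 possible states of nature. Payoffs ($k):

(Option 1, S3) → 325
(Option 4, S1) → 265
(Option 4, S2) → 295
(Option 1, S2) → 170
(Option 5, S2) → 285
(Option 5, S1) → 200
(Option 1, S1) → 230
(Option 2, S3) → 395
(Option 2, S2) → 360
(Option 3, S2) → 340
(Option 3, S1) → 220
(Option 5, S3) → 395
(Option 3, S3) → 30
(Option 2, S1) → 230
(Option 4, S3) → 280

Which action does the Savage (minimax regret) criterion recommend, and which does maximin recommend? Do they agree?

Column bests: S1=265, S2=360, S3=395.
Option 1 regrets: 35, 190, 70 → max 190
Option 2 regrets: 35, 0, 0 → max 35
Option 3 regrets: 45, 20, 365 → max 365
Option 4 regrets: 0, 65, 115 → max 115
Option 5 regrets: 65, 75, 0 → max 75
Smallest max regret = 35 → Option 2.
Row minima: Option 1=170, Option 2=230, Option 3=30, Option 4=265, Option 5=200
Best worst-case = 265 → Option 4.

minimax regret → Option 2; maximin → Option 4 (disagree)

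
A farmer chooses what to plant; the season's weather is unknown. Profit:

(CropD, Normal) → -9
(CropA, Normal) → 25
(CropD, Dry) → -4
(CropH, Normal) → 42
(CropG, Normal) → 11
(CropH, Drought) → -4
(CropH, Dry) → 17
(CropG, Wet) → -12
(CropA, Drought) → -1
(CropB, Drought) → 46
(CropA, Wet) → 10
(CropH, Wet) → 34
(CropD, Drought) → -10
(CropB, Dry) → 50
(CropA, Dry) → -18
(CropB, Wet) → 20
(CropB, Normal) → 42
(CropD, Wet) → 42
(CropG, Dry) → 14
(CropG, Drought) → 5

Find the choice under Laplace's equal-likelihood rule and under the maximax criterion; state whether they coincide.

laplace → CropB; maximax → CropB (agree)

Row averages: CropG=4.5, CropD=4.75, CropA=4, CropB=39.5, CropH=22.25
Highest average = 39.5 → CropB.
Row maxima: CropG=14, CropD=42, CropA=25, CropB=50, CropH=42
Best best-case = 50 → CropB.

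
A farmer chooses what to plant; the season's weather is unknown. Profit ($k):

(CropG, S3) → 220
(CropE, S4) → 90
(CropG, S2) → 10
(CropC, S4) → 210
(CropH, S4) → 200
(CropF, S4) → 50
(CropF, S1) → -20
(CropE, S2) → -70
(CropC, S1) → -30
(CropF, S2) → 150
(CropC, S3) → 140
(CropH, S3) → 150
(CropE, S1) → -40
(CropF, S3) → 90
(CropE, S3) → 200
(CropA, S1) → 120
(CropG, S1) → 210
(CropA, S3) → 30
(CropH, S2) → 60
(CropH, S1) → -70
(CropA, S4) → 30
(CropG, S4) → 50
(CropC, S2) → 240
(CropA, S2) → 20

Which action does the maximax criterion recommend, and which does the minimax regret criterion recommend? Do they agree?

Row maxima: CropE=200, CropC=240, CropG=220, CropF=150, CropA=120, CropH=200
Best best-case = 240 → CropC.
Column bests: S1=210, S2=240, S3=220, S4=210.
CropE regrets: 250, 310, 20, 120 → max 310
CropC regrets: 240, 0, 80, 0 → max 240
CropG regrets: 0, 230, 0, 160 → max 230
CropF regrets: 230, 90, 130, 160 → max 230
CropA regrets: 90, 220, 190, 180 → max 220
CropH regrets: 280, 180, 70, 10 → max 280
Smallest max regret = 220 → CropA.

maximax → CropC; minimax regret → CropA (disagree)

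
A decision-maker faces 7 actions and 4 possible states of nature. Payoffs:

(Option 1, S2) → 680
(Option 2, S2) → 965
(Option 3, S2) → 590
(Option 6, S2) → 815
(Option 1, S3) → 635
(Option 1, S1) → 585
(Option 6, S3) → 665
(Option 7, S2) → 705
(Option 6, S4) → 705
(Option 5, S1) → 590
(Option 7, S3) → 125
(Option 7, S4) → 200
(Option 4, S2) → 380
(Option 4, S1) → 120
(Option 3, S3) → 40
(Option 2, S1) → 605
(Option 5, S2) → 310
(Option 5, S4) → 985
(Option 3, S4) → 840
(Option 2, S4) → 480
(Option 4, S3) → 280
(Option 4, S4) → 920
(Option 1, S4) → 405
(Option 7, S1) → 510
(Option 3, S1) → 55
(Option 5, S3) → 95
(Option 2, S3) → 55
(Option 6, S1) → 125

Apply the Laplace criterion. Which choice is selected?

Row averages: Option 1=576.25, Option 2=526.25, Option 3=381.25, Option 4=425, Option 5=495, Option 6=577.5, Option 7=385
Highest average = 577.5 → Option 6.

Option 6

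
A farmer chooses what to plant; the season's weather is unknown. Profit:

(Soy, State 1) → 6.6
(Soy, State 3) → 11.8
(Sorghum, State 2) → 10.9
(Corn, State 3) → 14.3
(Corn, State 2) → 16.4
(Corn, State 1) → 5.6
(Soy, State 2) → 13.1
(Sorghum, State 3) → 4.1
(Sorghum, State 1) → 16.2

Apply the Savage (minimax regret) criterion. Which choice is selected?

Column bests: State 1=16.2, State 2=16.4, State 3=14.3.
Corn regrets: 10.6, 0.0, 0.0 → max 10.6
Sorghum regrets: 0.0, 5.5, 10.2 → max 10.2
Soy regrets: 9.6, 3.3, 2.5 → max 9.6
Smallest max regret = 9.6 → Soy.

Soy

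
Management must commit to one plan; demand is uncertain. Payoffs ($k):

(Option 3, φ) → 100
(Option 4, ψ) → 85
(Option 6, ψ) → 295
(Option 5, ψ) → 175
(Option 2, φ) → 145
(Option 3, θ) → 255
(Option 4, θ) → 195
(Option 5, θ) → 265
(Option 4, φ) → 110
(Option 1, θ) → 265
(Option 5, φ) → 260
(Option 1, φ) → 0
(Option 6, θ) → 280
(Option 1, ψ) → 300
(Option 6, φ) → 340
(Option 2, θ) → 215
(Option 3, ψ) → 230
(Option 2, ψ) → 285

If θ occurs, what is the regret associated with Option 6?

Best payoff under θ is 280.
Regret = 280 − 280 = 0.

0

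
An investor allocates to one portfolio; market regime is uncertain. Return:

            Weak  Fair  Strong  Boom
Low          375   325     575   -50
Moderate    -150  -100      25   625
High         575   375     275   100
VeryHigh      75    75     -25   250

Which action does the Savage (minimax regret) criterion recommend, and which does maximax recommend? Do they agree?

Column bests: Weak=575, Fair=375, Strong=575, Boom=625.
Low regrets: 200, 50, 0, 675 → max 675
Moderate regrets: 725, 475, 550, 0 → max 725
High regrets: 0, 0, 300, 525 → max 525
VeryHigh regrets: 500, 300, 600, 375 → max 600
Smallest max regret = 525 → High.
Row maxima: Low=575, Moderate=625, High=575, VeryHigh=250
Best best-case = 625 → Moderate.

minimax regret → High; maximax → Moderate (disagree)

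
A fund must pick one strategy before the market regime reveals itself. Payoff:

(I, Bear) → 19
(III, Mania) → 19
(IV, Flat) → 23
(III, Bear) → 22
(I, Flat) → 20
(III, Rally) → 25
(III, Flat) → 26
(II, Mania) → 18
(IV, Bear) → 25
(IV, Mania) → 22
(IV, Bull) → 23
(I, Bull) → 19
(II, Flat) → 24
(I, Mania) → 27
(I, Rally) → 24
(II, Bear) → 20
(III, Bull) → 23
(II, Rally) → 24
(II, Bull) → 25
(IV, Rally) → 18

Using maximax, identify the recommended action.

Row maxima: I=27, II=25, III=26, IV=25
Best best-case = 27 → I.

I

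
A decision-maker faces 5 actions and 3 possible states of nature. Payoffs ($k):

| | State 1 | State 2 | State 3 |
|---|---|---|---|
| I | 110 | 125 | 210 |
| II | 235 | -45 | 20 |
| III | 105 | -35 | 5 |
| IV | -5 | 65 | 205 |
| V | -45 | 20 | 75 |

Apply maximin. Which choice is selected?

Row minima: I=110, II=-45, III=-35, IV=-5, V=-45
Best worst-case = 110 → I.

I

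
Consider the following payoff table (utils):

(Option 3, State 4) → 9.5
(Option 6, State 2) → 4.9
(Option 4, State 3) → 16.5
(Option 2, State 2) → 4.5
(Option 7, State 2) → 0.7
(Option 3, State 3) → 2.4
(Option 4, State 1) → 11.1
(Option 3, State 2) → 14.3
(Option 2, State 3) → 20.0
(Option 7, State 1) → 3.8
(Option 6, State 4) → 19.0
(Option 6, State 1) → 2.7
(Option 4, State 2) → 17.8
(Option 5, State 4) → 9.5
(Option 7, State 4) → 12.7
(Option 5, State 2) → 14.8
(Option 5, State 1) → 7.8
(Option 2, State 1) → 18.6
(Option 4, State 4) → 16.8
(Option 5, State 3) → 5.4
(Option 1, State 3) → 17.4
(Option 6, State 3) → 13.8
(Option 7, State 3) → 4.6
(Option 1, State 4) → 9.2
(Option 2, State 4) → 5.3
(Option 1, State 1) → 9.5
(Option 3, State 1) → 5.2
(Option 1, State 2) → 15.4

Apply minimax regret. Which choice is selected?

Column bests: State 1=18.6, State 2=17.8, State 3=20.0, State 4=19.0.
Option 1 regrets: 9.1, 2.4, 2.6, 9.8 → max 9.8
Option 2 regrets: 0.0, 13.3, 0.0, 13.7 → max 13.7
Option 3 regrets: 13.4, 3.5, 17.6, 9.5 → max 17.6
Option 4 regrets: 7.5, 0.0, 3.5, 2.2 → max 7.5
Option 5 regrets: 10.8, 3.0, 14.6, 9.5 → max 14.6
Option 6 regrets: 15.9, 12.9, 6.2, 0.0 → max 15.9
Option 7 regrets: 14.8, 17.1, 15.4, 6.3 → max 17.1
Smallest max regret = 7.5 → Option 4.

Option 4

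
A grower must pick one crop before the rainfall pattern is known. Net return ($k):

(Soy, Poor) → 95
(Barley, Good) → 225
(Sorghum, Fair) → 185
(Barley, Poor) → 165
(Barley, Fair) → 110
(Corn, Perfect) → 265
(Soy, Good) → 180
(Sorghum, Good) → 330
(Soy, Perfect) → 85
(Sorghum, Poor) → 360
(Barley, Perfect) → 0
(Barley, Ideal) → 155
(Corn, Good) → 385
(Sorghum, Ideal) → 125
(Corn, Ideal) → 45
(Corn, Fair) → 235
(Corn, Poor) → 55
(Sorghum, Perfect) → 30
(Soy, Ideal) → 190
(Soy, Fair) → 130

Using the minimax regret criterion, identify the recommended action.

Sorghum

Column bests: Poor=360, Fair=235, Good=385, Ideal=190, Perfect=265.
Barley regrets: 195, 125, 160, 35, 265 → max 265
Sorghum regrets: 0, 50, 55, 65, 235 → max 235
Corn regrets: 305, 0, 0, 145, 0 → max 305
Soy regrets: 265, 105, 205, 0, 180 → max 265
Smallest max regret = 235 → Sorghum.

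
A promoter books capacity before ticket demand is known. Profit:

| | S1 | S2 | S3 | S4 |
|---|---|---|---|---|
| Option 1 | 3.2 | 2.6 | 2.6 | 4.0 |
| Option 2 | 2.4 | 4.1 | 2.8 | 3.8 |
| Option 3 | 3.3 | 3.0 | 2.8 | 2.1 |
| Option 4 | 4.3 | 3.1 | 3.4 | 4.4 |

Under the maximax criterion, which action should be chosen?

Row maxima: Option 1=4.0, Option 2=4.1, Option 3=3.3, Option 4=4.4
Best best-case = 4.4 → Option 4.

Option 4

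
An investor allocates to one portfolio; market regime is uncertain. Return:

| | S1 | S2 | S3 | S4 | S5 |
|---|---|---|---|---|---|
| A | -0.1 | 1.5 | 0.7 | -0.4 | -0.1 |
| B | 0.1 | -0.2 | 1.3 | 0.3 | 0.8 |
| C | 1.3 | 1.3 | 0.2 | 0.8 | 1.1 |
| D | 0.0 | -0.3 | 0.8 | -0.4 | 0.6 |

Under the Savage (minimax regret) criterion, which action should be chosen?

C

Column bests: S1=1.3, S2=1.5, S3=1.3, S4=0.8, S5=1.1.
A regrets: 1.4, 0.0, 0.6, 1.2, 1.2 → max 1.4
B regrets: 1.2, 1.7, 0.0, 0.5, 0.3 → max 1.7
C regrets: 0.0, 0.2, 1.1, 0.0, 0.0 → max 1.1
D regrets: 1.3, 1.8, 0.5, 1.2, 0.5 → max 1.8
Smallest max regret = 1.1 → C.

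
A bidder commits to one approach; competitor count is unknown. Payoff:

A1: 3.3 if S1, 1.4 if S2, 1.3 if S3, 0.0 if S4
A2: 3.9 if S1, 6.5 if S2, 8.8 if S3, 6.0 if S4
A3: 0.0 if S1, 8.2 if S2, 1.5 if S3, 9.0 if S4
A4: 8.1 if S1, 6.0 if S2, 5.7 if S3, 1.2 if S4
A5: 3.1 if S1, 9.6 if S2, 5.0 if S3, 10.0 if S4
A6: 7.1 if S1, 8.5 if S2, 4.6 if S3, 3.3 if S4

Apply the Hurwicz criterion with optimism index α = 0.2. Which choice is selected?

A1: 0.2·3.3 + 0.8·0.0 = 0.66
A2: 0.2·8.8 + 0.8·3.9 = 4.88
A3: 0.2·9.0 + 0.8·0.0 = 1.8
A4: 0.2·8.1 + 0.8·1.2 = 2.58
A5: 0.2·10.0 + 0.8·3.1 = 4.48
A6: 0.2·8.5 + 0.8·3.3 = 4.34
Highest Hurwicz score = 4.88 → A2.

A2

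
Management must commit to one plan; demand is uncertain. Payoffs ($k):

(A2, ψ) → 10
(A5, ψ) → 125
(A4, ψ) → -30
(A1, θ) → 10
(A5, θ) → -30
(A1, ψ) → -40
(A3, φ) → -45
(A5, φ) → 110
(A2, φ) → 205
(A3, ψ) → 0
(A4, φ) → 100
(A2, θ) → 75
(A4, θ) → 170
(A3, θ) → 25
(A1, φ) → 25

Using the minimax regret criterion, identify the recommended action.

A2

Column bests: θ=170, φ=205, ψ=125.
A1 regrets: 160, 180, 165 → max 180
A2 regrets: 95, 0, 115 → max 115
A3 regrets: 145, 250, 125 → max 250
A4 regrets: 0, 105, 155 → max 155
A5 regrets: 200, 95, 0 → max 200
Smallest max regret = 115 → A2.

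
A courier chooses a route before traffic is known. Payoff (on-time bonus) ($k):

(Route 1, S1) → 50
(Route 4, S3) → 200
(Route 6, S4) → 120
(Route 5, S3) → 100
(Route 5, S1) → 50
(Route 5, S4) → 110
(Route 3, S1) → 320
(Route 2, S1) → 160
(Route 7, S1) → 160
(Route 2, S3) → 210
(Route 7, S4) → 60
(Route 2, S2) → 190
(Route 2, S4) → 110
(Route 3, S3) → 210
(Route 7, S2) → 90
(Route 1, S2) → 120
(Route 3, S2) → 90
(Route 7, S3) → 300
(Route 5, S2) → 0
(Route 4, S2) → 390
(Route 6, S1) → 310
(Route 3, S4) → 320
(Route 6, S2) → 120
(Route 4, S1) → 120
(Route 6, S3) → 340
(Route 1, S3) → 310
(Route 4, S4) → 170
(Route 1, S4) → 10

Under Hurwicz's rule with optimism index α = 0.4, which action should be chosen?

Route 4

Route 1: 0.4·310 + 0.6·10 = 130
Route 2: 0.4·210 + 0.6·110 = 150
Route 3: 0.4·320 + 0.6·90 = 182
Route 4: 0.4·390 + 0.6·120 = 228
Route 5: 0.4·110 + 0.6·0 = 44
Route 6: 0.4·340 + 0.6·120 = 208
Route 7: 0.4·300 + 0.6·60 = 156
Highest Hurwicz score = 228 → Route 4.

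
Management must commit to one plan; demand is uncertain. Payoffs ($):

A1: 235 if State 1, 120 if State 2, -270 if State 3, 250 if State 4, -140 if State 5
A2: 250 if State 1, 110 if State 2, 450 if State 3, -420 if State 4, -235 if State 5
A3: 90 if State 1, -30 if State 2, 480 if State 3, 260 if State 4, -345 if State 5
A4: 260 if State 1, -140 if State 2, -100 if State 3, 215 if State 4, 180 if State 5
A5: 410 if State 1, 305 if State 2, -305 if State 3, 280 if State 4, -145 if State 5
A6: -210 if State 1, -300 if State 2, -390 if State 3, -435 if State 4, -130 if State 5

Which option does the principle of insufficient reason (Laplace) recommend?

Row averages: A1=39, A2=31, A3=91, A4=83, A5=109, A6=-293
Highest average = 109 → A5.

A5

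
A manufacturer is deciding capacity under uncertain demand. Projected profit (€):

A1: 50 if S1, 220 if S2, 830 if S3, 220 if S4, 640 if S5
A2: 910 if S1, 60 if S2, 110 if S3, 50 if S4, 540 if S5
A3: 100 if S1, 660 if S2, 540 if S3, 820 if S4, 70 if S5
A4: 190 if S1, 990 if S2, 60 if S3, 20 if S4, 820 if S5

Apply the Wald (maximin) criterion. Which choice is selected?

A3

Row minima: A1=50, A2=50, A3=70, A4=20
Best worst-case = 70 → A3.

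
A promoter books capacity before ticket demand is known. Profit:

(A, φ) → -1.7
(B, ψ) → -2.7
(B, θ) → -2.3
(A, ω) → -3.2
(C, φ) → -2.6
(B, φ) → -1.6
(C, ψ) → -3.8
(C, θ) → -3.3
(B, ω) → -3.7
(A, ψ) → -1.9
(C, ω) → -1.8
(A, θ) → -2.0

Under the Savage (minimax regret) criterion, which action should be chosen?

Column bests: θ=-2.0, φ=-1.6, ψ=-1.9, ω=-1.8.
A regrets: 0.0, 0.1, 0.0, 1.4 → max 1.4
B regrets: 0.3, 0.0, 0.8, 1.9 → max 1.9
C regrets: 1.3, 1.0, 1.9, 0.0 → max 1.9
Smallest max regret = 1.4 → A.

A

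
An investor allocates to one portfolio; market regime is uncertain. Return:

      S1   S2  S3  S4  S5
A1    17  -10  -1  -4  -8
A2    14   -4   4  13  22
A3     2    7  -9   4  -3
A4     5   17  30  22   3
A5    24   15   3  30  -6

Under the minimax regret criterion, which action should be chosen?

Column bests: S1=24, S2=17, S3=30, S4=30, S5=22.
A1 regrets: 7, 27, 31, 34, 30 → max 34
A2 regrets: 10, 21, 26, 17, 0 → max 26
A3 regrets: 22, 10, 39, 26, 25 → max 39
A4 regrets: 19, 0, 0, 8, 19 → max 19
A5 regrets: 0, 2, 27, 0, 28 → max 28
Smallest max regret = 19 → A4.

A4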